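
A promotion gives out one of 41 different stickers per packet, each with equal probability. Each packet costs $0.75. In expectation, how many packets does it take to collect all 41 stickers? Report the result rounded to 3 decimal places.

The wait to go from k to k+1 distinct stickers is geometric with mean 41/(41-k).
E[T] = 41/41 + 41/40 + 41/39 + ... + 41/2 + 41/1 = 41·H_{41}.
H_{41} = 4.3029, so E[T] = 176.4203.

176.420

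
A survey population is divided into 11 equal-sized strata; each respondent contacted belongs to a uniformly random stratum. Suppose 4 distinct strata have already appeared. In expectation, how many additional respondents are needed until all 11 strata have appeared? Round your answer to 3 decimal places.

With k distinct strata already seen, the next new one takes an expected 11/(11-k) respondents.
Sum over k = 4,...,10: E = 11/7 + 11/6 + 11/5 + ... + 11/2 + 11/1 = 28.5214.

28.521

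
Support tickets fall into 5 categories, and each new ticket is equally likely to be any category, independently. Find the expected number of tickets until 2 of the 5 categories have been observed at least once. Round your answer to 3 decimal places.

Going from k to k+1 distinct takes a geometric number of tickets with mean 5/(5-k).
Sum over k = 0,...,1: E = 5/5 + 5/4 = 2.2500.

2.250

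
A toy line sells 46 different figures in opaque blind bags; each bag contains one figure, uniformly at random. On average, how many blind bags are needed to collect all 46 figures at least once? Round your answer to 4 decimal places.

After k distinct figures have appeared, the next blind bag gives a new one with probability (46-k)/46, so the expected wait for the (k+1)-th is 46/(46-k).
E[T] = 46/46 + 46/45 + 46/44 + ... + 46/2 + 46/1 = 46·H_{46}.
H_{46} = 4.41669, so E[T] = 203.16761.

203.1676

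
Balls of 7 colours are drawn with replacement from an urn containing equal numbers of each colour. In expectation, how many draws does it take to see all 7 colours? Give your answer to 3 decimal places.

18.150

Split into phases: going from k distinct to k+1 distinct takes on average 7/(7-k) draws.
E[T] = 7/7 + 7/6 + 7/5 + ... + 7/2 + 7/1 = 7·H_{7}.
H_{7} = 2.5929, so E[T] = 18.1500.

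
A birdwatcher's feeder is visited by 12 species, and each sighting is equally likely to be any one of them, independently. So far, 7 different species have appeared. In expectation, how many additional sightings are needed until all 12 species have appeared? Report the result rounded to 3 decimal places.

From k distinct to k+1 distinct takes on average 12/(12-k) sightings.
Sum over k = 7,...,11: E = 12/5 + 12/4 + 12/3 + 12/2 + 12/1 = 27.4000.

27.400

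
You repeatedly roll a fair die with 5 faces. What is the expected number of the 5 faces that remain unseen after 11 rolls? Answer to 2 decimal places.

For each face, P(unseen after 11) = (4/5)^11 = 0.086.
By linearity of expectation, E[unseen] = 5·(4/5)^11 = 0.429.

0.43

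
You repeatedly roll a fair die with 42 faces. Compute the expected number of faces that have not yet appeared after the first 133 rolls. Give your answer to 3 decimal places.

1.704

For each face, P(unseen after 133) = (41/42)^133 = 0.0406.
By linearity of expectation, E[unseen] = 42·(41/42)^133 = 1.7035.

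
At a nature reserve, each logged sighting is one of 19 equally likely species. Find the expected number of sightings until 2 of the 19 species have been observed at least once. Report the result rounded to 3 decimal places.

Going from k to k+1 distinct takes a geometric number of sightings with mean 19/(19-k).
Sum over k = 0,...,1: E = 19/19 + 19/18 = 2.0556.

2.056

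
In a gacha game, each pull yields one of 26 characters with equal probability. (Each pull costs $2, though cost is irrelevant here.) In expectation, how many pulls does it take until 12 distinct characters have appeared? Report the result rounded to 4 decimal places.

15.6743

Going from k to k+1 distinct takes a geometric number of pulls with mean 26/(26-k).
Sum over k = 0,...,11: E = 26/26 + 26/25 + 26/24 + ... + 26/16 + 26/15 = 15.67429.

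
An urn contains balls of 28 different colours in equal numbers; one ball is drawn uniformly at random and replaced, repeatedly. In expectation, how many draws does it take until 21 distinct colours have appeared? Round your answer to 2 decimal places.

37.36

Going from k to k+1 distinct takes a geometric number of draws with mean 28/(28-k).
Sum over k = 0,...,20: E = 28/28 + 28/27 + 28/26 + ... + 28/9 + 28/8 = 37.361.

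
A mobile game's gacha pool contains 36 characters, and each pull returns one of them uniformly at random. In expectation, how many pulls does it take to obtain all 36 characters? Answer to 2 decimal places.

After k distinct characters have appeared, the next pull gives a new one with probability (36-k)/36, so the expected wait for the (k+1)-th is 36/(36-k).
E[T] = 36/36 + 36/35 + 36/34 + ... + 36/2 + 36/1 = 36·H_{36}.
H_{36} = 4.175, so E[T] = 150.284.

150.28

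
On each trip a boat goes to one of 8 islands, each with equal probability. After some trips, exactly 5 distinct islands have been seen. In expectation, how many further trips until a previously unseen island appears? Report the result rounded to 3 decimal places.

Each trip yields a new island with probability (8-5)/8 = 3/8, so the wait is geometric with mean 8/3.
E = 8/3 = 2.6667.

2.667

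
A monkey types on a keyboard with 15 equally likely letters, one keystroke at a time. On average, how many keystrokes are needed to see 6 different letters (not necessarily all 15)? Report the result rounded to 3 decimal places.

With k distinct letters already seen, the next new one arrives after an expected 15/(15-k) keystrokes.
Sum over k = 0,...,5: E = 15/15 + 15/14 + 15/13 + 15/12 + 15/11 + 15/10 = 7.3389.

7.339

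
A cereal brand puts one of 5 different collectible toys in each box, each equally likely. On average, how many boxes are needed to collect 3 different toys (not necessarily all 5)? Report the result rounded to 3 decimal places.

With k distinct toys already seen, the next new one arrives after an expected 5/(5-k) boxes.
Sum over k = 0,...,2: E = 5/5 + 5/4 + 5/3 = 3.9167.

3.917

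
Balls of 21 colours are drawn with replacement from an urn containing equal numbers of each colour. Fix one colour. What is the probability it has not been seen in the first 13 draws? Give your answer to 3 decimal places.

Each draw misses the fixed colour with probability (21-1)/21 = 20/21, independently.
P(still missing after 13) = (20/21)^13 = 0.5303.

0.530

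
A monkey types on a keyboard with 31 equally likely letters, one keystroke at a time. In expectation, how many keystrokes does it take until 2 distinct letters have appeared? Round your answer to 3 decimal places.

With k distinct letters already seen, the next new one arrives after an expected 31/(31-k) keystrokes.
Sum over k = 0,...,1: E = 31/31 + 31/30 = 2.0333.

2.033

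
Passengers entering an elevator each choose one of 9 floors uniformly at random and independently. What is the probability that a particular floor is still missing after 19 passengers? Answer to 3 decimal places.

Each passenger misses the fixed floor with probability (9-1)/9 = 8/9, independently.
P(still missing after 19) = (8/9)^19 = 0.1067.

0.107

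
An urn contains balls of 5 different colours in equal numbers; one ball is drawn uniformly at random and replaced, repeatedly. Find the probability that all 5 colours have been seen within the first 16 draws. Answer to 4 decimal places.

Let A_i be the event that colour i is missing after 16 draws. By inclusion–exclusion on the A_i,
P(all seen) = Σ_{j=0}^{5} (-1)^j C(5,j)((5-j)/5)^16
= 1.00000 - 0.14074 + 0.00282 - 0.00000 + 0.00000 - 0.00000
= 0.86208.

0.8621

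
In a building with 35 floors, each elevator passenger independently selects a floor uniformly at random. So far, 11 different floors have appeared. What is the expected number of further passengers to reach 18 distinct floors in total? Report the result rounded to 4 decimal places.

11.7742

From k distinct to k+1 distinct takes on average 35/(35-k) passengers.
Sum over k = 11,...,17: E = 35/24 + 35/23 + 35/22 + ... + 35/19 + 35/18 = 11.77420.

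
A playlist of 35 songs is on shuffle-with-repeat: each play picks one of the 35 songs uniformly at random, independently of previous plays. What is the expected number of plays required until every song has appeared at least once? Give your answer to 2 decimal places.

After k distinct songs have appeared, the next play gives a new one with probability (35-k)/35, so the expected wait for the (k+1)-th is 35/(35-k).
E[T] = 35/35 + 35/34 + 35/33 + ... + 35/2 + 35/1 = 35·H_{35}.
H_{35} = 4.147, so E[T] = 145.137.

145.14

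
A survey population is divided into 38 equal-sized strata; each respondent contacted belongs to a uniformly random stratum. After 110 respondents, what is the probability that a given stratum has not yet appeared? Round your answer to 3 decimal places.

On each respondent the fixed stratum fails to appear with probability 37/38.
P(still missing after 110) = (37/38)^110 = 0.0532.

0.053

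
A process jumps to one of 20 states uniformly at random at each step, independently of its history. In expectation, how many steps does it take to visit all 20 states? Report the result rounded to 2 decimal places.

71.95

After k distinct states have appeared, the next step gives a new one with probability (20-k)/20, so the expected wait for the (k+1)-th is 20/(20-k).
E[T] = 20/20 + 20/19 + 20/18 + ... + 20/2 + 20/1 = 20·H_{20}.
H_{20} = 3.598, so E[T] = 71.955.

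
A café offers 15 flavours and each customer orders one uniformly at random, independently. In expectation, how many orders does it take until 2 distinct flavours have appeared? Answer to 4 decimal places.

2.0714

Going from k to k+1 distinct takes a geometric number of orders with mean 15/(15-k).
Sum over k = 0,...,1: E = 15/15 + 15/14 = 2.07143.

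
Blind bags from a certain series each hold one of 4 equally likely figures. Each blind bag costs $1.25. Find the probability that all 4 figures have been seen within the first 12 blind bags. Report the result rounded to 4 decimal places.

0.8748

By inclusion–exclusion over which figures are missing,
P(all seen) = Σ_{j=0}^{4} (-1)^j C(4,j)((4-j)/4)^12
= 1.00000 - 0.12671 + 0.00146 - 0.00000 + 0.00000
= 0.87476.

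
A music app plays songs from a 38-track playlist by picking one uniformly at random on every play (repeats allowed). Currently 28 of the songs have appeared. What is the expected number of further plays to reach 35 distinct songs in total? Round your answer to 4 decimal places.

The wait to go from k to k+1 distinct songs is geometric with mean 38/(38-k).
Sum over k = 28,...,34: E = 38/10 + 38/9 + 38/8 + ... + 38/5 + 38/4 = 41.63413.

41.6341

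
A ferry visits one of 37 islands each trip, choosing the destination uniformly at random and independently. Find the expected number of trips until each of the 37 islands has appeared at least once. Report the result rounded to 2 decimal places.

155.46

Split into phases: going from k distinct to k+1 distinct takes on average 37/(37-k) trips.
E[T] = 37/37 + 37/36 + 37/35 + ... + 37/2 + 37/1 = 37·H_{37}.
H_{37} = 4.202, so E[T] = 155.459.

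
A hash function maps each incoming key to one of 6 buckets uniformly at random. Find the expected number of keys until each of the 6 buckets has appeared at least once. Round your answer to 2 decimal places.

14.70

Split into phases: going from k distinct to k+1 distinct takes on average 6/(6-k) keys.
E[T] = 6/6 + 6/5 + 6/4 + 6/3 + 6/2 + 6/1 = 6·H_{6}.
H_{6} = 2.450, so E[T] = 14.700.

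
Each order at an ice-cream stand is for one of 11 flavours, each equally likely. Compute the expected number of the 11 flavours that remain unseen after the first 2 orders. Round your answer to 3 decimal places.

9.091

For each flavour, P(unseen after 2) = (10/11)^2 = 0.8264.
By linearity of expectation, E[unseen] = 11·(10/11)^2 = 9.0909.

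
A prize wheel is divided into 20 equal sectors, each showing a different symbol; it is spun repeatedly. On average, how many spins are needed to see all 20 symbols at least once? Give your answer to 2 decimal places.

71.95

The wait to go from k to k+1 distinct symbols is geometric with mean 20/(20-k).
E[T] = 20/20 + 20/19 + 20/18 + ... + 20/2 + 20/1 = 20·H_{20}.
H_{20} = 3.598, so E[T] = 71.955.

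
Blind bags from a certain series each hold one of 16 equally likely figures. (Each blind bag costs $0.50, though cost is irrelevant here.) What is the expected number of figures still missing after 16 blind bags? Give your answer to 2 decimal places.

For each figure, P(unseen after 16) = (15/16)^16 = 0.356.
By linearity of expectation, E[unseen] = 16·(15/16)^16 = 5.697.

5.70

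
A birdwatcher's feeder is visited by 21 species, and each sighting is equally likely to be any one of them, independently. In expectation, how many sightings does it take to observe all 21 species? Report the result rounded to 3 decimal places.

The wait to go from k to k+1 distinct species is geometric with mean 21/(21-k).
E[T] = 21/21 + 21/20 + 21/19 + ... + 21/2 + 21/1 = 21·H_{21}.
H_{21} = 3.6454, so E[T] = 76.5525.

76.553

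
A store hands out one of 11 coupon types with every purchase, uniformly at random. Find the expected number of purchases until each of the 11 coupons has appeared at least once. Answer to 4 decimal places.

The wait to go from k to k+1 distinct coupons is geometric with mean 11/(11-k).
E[T] = 11/11 + 11/10 + 11/9 + ... + 11/2 + 11/1 = 11·H_{11}.
H_{11} = 3.01988, so E[T] = 33.21865.

33.2187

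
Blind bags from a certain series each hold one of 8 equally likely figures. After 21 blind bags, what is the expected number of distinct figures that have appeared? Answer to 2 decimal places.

For each figure, P(seen in 21 blind bags) = 1 - (7/8)^21 = 0.939.
By linearity of expectation, E[distinct seen] = 8·(1 - (7/8)^21) = 7.516.

7.52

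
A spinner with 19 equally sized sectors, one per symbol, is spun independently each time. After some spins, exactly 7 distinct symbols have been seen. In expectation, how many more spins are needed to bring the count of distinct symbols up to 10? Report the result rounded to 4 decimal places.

5.2106

The wait to go from k to k+1 distinct symbols is geometric with mean 19/(19-k).
Sum over k = 7,...,9: E = 19/12 + 19/11 + 19/10 = 5.21061.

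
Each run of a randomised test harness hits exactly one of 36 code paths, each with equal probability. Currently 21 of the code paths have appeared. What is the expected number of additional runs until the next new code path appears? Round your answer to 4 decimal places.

The number of runs until the next new code path is geometric with success probability 15/36, so its mean is 36/15.
E = 36/15 = 2.40000.

2.4000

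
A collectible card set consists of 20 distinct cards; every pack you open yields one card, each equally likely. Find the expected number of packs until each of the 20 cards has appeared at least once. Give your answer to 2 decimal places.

After k distinct cards have appeared, the next pack gives a new one with probability (20-k)/20, so the expected wait for the (k+1)-th is 20/(20-k).
E[T] = 20/20 + 20/19 + 20/18 + ... + 20/2 + 20/1 = 20·H_{20}.
H_{20} = 3.598, so E[T] = 71.955.

71.95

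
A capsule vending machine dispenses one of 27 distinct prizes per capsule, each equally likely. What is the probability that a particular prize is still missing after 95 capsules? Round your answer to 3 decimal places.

Each capsule misses the fixed prize with probability (27-1)/27 = 26/27, independently.
P(still missing after 95) = (26/27)^95 = 0.0277.

0.028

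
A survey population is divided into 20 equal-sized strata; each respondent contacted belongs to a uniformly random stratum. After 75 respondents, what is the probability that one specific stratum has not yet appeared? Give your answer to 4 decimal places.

Each respondent misses the fixed stratum with probability (20-1)/20 = 19/20, independently.
P(still missing after 75) = (19/20)^75 = 0.02134.

0.0213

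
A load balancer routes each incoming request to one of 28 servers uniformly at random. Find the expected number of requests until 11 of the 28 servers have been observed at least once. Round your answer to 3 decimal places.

13.653

Going from k to k+1 distinct takes a geometric number of requests with mean 28/(28-k).
Sum over k = 0,...,10: E = 28/28 + 28/27 + 28/26 + ... + 28/19 + 28/18 = 13.6533.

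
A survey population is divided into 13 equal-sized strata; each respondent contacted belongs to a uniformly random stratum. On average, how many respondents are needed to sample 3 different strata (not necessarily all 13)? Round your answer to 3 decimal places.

3.265

With k distinct strata already seen, the next new one arrives after an expected 13/(13-k) respondents.
Sum over k = 0,...,2: E = 13/13 + 13/12 + 13/11 = 3.2652.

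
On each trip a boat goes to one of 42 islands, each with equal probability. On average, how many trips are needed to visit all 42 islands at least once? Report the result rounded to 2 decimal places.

The wait to go from k to k+1 distinct islands is geometric with mean 42/(42-k).
E[T] = 42/42 + 42/41 + 42/40 + ... + 42/2 + 42/1 = 42·H_{42}.
H_{42} = 4.327, so E[T] = 181.723.

181.72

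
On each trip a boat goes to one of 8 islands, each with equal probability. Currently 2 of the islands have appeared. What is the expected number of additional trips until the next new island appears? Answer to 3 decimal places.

1.333

Each trip yields a new island with probability (8-2)/8 = 6/8, so the wait is geometric with mean 8/6.
E = 8/6 = 1.3333.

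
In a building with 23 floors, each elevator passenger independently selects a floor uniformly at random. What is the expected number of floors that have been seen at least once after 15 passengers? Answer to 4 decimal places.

11.1927

For each floor, P(seen in 15 passengers) = 1 - (22/23)^15 = 0.48664.
By linearity of expectation, E[distinct seen] = 23·(1 - (22/23)^15) = 11.19270.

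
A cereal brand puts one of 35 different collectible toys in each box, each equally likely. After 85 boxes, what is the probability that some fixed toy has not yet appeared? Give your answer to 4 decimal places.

Each box misses the fixed toy with probability (35-1)/35 = 34/35, independently.
P(still missing after 85) = (34/35)^85 = 0.08510.

0.0851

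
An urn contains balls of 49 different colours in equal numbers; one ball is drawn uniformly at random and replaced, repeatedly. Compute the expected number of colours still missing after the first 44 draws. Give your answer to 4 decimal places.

For each colour, P(unseen after 44) = (48/49)^44 = 0.40363.
By linearity of expectation, E[unseen] = 49·(48/49)^44 = 19.77803.

19.7780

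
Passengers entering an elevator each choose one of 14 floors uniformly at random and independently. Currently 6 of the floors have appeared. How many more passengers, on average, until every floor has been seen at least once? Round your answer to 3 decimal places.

38.050

With k distinct floors already seen, the next new one takes an expected 14/(14-k) passengers.
Sum over k = 6,...,13: E = 14/8 + 14/7 + 14/6 + ... + 14/2 + 14/1 = 38.0500.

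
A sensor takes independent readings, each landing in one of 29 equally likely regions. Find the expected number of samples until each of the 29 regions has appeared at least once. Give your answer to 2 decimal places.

Split into phases: going from k distinct to k+1 distinct takes on average 29/(29-k) samples.
E[T] = 29/29 + 29/28 + 29/27 + ... + 29/2 + 29/1 = 29·H_{29}.
H_{29} = 3.962, so E[T] = 114.888.

114.89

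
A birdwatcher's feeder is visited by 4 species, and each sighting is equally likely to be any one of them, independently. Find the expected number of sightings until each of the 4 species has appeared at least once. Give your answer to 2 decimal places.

After k distinct species have appeared, the next sighting gives a new one with probability (4-k)/4, so the expected wait for the (k+1)-th is 4/(4-k).
E[T] = 4/4 + 4/3 + 4/2 + 4/1 = 4·H_{4}.
H_{4} = 2.083, so E[T] = 8.333.

8.33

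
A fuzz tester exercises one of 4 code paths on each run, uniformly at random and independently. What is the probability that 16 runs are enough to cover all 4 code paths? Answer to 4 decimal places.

0.9600

Let A_i be the event that code path i is missing after 16 runs. By inclusion–exclusion on the A_i,
P(all seen) = Σ_{j=0}^{4} (-1)^j C(4,j)((4-j)/4)^16
= 1.00000 - 0.04009 + 0.00009 - 0.00000 + 0.00000
= 0.96000.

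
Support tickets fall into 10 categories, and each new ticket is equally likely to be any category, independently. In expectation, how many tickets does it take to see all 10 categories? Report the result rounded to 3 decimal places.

29.290

The wait to go from k to k+1 distinct categories is geometric with mean 10/(10-k).
E[T] = 10/10 + 10/9 + 10/8 + ... + 10/2 + 10/1 = 10·H_{10}.
H_{10} = 2.9290, so E[T] = 29.2897.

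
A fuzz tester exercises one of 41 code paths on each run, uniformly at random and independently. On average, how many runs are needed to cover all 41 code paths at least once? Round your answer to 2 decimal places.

After k distinct code paths have appeared, the next run gives a new one with probability (41-k)/41, so the expected wait for the (k+1)-th is 41/(41-k).
E[T] = 41/41 + 41/40 + 41/39 + ... + 41/2 + 41/1 = 41·H_{41}.
H_{41} = 4.303, so E[T] = 176.420.

176.42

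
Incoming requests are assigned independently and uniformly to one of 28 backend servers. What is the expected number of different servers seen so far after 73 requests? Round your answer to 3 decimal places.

26.031

For each server, P(seen in 73 requests) = 1 - (27/28)^73 = 0.9297.
By linearity of expectation, E[distinct seen] = 28·(1 - (27/28)^73) = 26.0313.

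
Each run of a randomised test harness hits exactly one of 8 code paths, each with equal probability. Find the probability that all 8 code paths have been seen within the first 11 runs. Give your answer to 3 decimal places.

0.056

Let A_i be the event that code path i is missing after 11 runs. By inclusion–exclusion on the A_i,
P(all seen) = Σ_{j=0}^{8} (-1)^j C(8,j)((8-j)/8)^11
= 1.0000 - 1.8415 + 1.1826 - 0.3183 + 0.0342 - 0.0012 + 0.0000 - 0.0000 + 0.0000
= 0.0558.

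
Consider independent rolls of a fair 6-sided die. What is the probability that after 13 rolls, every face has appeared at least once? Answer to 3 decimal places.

0.514

Let A_i be the event that face i is missing after 13 rolls. By inclusion–exclusion on the A_i,
P(all seen) = Σ_{j=0}^{6} (-1)^j C(6,j)((6-j)/6)^13
= 1.0000 - 0.5608 + 0.0771 - 0.0024 + 0.0000 - 0.0000 + 0.0000
= 0.5139.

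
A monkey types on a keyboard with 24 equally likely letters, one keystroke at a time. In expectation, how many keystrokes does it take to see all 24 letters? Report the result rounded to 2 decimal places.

90.62

Split into phases: going from k distinct to k+1 distinct takes on average 24/(24-k) keystrokes.
E[T] = 24/24 + 24/23 + 24/22 + ... + 24/2 + 24/1 = 24·H_{24}.
H_{24} = 3.776, so E[T] = 90.623.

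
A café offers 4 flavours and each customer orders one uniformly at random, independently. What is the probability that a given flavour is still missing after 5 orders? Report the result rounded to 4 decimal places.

0.2373

On each order the fixed flavour fails to appear with probability 3/4.
P(still missing after 5) = (3/4)^5 = 0.23730.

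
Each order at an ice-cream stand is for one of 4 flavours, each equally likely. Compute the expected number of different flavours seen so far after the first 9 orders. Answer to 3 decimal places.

For each flavour, P(seen in 9 orders) = 1 - (3/4)^9 = 0.9249.
By linearity of expectation, E[distinct seen] = 4·(1 - (3/4)^9) = 3.6997.

3.700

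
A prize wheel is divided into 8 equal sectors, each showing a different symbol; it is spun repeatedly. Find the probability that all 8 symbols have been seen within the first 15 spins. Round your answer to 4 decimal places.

0.2482

Let A_i be the event that symbol i is missing after 15 spins. By inclusion–exclusion on the A_i,
P(all seen) = Σ_{j=0}^{8} (-1)^j C(8,j)((8-j)/8)^15
= 1.00000 - 1.07947 + 0.37418 - 0.04857 + 0.00214 - 0.00002 + 0.00000 - 0.00000 + 0.00000
= 0.24825.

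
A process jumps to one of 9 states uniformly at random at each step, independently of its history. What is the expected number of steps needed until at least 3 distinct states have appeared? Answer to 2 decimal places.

With k distinct states already seen, the next new one arrives after an expected 9/(9-k) steps.
Sum over k = 0,...,2: E = 9/9 + 9/8 + 9/7 = 3.411.

3.41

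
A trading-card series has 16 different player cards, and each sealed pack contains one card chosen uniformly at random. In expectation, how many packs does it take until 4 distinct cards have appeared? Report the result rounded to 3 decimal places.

With k distinct cards already seen, the next new one arrives after an expected 16/(16-k) packs.
Sum over k = 0,...,3: E = 16/16 + 16/15 + 16/14 + 16/13 = 4.4403.

4.440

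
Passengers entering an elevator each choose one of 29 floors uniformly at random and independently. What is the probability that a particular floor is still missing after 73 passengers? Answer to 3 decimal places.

On each passenger the fixed floor fails to appear with probability 28/29.
P(still missing after 73) = (28/29)^73 = 0.0772.

0.077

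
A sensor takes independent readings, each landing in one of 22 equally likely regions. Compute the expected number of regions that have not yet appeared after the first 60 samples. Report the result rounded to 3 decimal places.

1.350

For each region, P(unseen after 60) = (21/22)^60 = 0.0613.
By linearity of expectation, E[unseen] = 22·(21/22)^60 = 1.3496.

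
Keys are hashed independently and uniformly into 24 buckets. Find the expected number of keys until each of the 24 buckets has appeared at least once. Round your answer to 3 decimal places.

90.623

Split into phases: going from k distinct to k+1 distinct takes on average 24/(24-k) keys.
E[T] = 24/24 + 24/23 + 24/22 + ... + 24/2 + 24/1 = 24·H_{24}.
H_{24} = 3.7760, so E[T] = 90.6230.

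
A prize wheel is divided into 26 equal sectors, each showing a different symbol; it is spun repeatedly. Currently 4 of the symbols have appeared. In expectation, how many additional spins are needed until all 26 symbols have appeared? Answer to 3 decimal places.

95.961

With k distinct symbols already seen, the next new one takes an expected 26/(26-k) spins.
Sum over k = 4,...,25: E = 26/22 + 26/21 + 26/20 + ... + 26/2 + 26/1 = 95.9611.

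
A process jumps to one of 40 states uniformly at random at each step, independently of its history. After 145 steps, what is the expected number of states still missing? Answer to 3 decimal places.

For each state, P(unseen after 145) = (39/40)^145 = 0.0254.
By linearity of expectation, E[unseen] = 40·(39/40)^145 = 1.0180.

1.018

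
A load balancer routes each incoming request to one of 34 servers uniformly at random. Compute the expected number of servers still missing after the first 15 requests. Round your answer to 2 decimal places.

For each server, P(unseen after 15) = (33/34)^15 = 0.639.
By linearity of expectation, E[unseen] = 34·(33/34)^15 = 21.727.

21.73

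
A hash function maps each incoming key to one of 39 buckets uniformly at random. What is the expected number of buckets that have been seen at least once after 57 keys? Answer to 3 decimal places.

30.127

For each bucket, P(seen in 57 keys) = 1 - (38/39)^57 = 0.7725.
By linearity of expectation, E[distinct seen] = 39·(1 - (38/39)^57) = 30.1275.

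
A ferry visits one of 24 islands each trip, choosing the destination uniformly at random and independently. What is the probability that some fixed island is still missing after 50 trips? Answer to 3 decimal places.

0.119

On each trip the fixed island fails to appear with probability 23/24.
P(still missing after 50) = (23/24)^50 = 0.1191.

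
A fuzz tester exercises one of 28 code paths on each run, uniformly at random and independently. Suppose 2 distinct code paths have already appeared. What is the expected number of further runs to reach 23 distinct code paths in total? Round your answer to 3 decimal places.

43.990

With k distinct code paths already seen, the next new one takes an expected 28/(28-k) runs.
Sum over k = 2,...,22: E = 28/26 + 28/25 + 28/24 + ... + 28/7 + 28/6 = 43.9904.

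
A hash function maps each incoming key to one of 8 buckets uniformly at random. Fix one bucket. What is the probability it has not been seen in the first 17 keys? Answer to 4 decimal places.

0.1033

On each key the fixed bucket fails to appear with probability 7/8.
P(still missing after 17) = (7/8)^17 = 0.10331.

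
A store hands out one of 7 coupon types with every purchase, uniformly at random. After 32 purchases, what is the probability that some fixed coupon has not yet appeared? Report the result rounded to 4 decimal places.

Each purchase misses the fixed coupon with probability (7-1)/7 = 6/7, independently.
P(still missing after 32) = (6/7)^32 = 0.00721.

0.0072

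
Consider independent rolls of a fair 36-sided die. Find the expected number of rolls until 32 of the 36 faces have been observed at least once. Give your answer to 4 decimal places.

75.2841

With k distinct faces already seen, the next new one arrives after an expected 36/(36-k) rolls.
Sum over k = 0,...,31: E = 36/36 + 36/35 + 36/34 + ... + 36/6 + 36/5 = 75.28413.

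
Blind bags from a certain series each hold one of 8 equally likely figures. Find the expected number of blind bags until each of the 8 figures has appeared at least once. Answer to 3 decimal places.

21.743

After k distinct figures have appeared, the next blind bag gives a new one with probability (8-k)/8, so the expected wait for the (k+1)-th is 8/(8-k).
E[T] = 8/8 + 8/7 + 8/6 + ... + 8/2 + 8/1 = 8·H_{8}.
H_{8} = 2.7179, so E[T] = 21.7429.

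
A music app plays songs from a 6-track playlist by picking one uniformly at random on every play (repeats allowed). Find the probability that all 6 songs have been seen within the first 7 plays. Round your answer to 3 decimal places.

Let A_i be the event that song i is missing after 7 plays. By inclusion–exclusion on the A_i,
P(all seen) = Σ_{j=0}^{6} (-1)^j C(6,j)((6-j)/6)^7
= 1.0000 - 1.6745 + 0.8779 - 0.1563 + 0.0069 - 0.0000 + 0.0000
= 0.0540.

0.054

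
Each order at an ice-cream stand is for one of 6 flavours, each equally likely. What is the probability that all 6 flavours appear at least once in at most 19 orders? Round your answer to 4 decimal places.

Let A_i be the event that flavour i is missing after 19 orders. By inclusion–exclusion on the A_i,
P(all seen) = Σ_{j=0}^{6} (-1)^j C(6,j)((6-j)/6)^19
= 1.00000 - 0.18781 + 0.00677 - 0.00004 + 0.00000 - 0.00000 + 0.00000
= 0.81892.

0.8189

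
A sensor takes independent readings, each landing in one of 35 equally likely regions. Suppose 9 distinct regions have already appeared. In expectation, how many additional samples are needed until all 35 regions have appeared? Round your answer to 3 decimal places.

From k distinct to k+1 distinct takes on average 35/(35-k) samples.
Sum over k = 9,...,34: E = 35/26 + 35/25 + 35/24 + ... + 35/2 + 35/1 = 134.9047.

134.905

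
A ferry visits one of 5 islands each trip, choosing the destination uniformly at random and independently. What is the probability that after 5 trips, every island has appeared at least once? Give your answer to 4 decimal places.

Let A_i be the event that island i is missing after 5 trips. By inclusion–exclusion on the A_i,
P(all seen) = Σ_{j=0}^{5} (-1)^j C(5,j)((5-j)/5)^5
= 1.00000 - 1.63840 + 0.77760 - 0.10240 + 0.00160 - 0.00000
= 0.03840.

0.0384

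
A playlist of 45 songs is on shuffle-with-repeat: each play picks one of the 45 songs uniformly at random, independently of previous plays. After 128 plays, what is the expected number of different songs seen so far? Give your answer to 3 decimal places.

For each song, P(seen in 128 plays) = 1 - (44/45)^128 = 0.9437.
By linearity of expectation, E[distinct seen] = 45·(1 - (44/45)^128) = 42.4651.

42.465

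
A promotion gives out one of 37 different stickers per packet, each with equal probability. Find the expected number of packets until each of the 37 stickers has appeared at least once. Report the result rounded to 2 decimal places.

155.46

The wait to go from k to k+1 distinct stickers is geometric with mean 37/(37-k).
E[T] = 37/37 + 37/36 + 37/35 + ... + 37/2 + 37/1 = 37·H_{37}.
H_{37} = 4.202, so E[T] = 155.459.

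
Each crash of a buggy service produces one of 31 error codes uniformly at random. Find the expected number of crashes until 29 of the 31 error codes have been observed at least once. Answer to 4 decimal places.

Going from k to k+1 distinct takes a geometric number of crashes with mean 31/(31-k).
Sum over k = 0,...,28: E = 31/31 + 31/30 + 31/29 + ... + 31/4 + 31/3 = 78.34460.

78.3446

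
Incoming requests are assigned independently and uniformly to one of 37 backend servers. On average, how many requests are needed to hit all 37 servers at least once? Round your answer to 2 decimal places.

After k distinct servers have appeared, the next request gives a new one with probability (37-k)/37, so the expected wait for the (k+1)-th is 37/(37-k).
E[T] = 37/37 + 37/36 + 37/35 + ... + 37/2 + 37/1 = 37·H_{37}.
H_{37} = 4.202, so E[T] = 155.459.

155.46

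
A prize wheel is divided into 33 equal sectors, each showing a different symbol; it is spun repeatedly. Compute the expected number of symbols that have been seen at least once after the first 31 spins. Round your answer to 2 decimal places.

20.29

For each symbol, P(seen in 31 spins) = 1 - (32/33)^31 = 0.615.
By linearity of expectation, E[distinct seen] = 33·(1 - (32/33)^31) = 20.287.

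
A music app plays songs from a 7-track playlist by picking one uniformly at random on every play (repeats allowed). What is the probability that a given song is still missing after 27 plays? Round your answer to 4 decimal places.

0.0156

Each play misses the fixed song with probability (7-1)/7 = 6/7, independently.
P(still missing after 27) = (6/7)^27 = 0.01558.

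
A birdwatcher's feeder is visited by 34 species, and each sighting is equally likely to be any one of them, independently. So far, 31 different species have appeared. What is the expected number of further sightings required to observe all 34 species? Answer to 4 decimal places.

From k distinct to k+1 distinct takes on average 34/(34-k) sightings.
Sum over k = 31,...,33: E = 34/3 + 34/2 + 34/1 = 62.33333.

62.3333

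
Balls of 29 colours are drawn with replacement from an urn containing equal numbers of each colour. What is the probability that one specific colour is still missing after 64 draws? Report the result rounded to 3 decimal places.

0.106

On each draw the fixed colour fails to appear with probability 28/29.
P(still missing after 64) = (28/29)^64 = 0.1058.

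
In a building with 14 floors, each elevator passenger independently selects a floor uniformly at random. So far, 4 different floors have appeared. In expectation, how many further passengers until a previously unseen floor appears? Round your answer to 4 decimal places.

The number of passengers until the next new floor is geometric with success probability 10/14, so its mean is 14/10.
E = 14/10 = 1.40000.

1.4000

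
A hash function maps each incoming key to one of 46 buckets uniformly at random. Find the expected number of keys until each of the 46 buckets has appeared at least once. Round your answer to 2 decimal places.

Split into phases: going from k distinct to k+1 distinct takes on average 46/(46-k) keys.
E[T] = 46/46 + 46/45 + 46/44 + ... + 46/2 + 46/1 = 46·H_{46}.
H_{46} = 4.417, so E[T] = 203.168.

203.17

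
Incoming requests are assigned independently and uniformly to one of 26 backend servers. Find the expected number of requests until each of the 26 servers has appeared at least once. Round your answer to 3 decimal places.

The wait to go from k to k+1 distinct servers is geometric with mean 26/(26-k).
E[T] = 26/26 + 26/25 + 26/24 + ... + 26/2 + 26/1 = 26·H_{26}.
H_{26} = 3.8544, so E[T] = 100.2149.

100.215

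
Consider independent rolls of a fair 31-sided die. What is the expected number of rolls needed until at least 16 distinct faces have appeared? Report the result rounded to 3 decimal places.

21.980

With k distinct faces already seen, the next new one arrives after an expected 31/(31-k) rolls.
Sum over k = 0,...,15: E = 31/31 + 31/30 + 31/29 + ... + 31/17 + 31/16 = 21.9795.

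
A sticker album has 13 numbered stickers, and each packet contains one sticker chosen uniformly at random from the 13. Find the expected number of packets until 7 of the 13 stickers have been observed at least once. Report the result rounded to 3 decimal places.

9.492

With k distinct stickers already seen, the next new one arrives after an expected 13/(13-k) packets.
Sum over k = 0,...,6: E = 13/13 + 13/12 + 13/11 + ... + 13/8 + 13/7 = 9.4917.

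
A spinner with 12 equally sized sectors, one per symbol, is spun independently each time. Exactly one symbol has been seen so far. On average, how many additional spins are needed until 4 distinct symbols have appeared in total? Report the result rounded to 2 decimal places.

From k distinct to k+1 distinct takes on average 12/(12-k) spins.
Sum over k = 1,...,3: E = 12/11 + 12/10 + 12/9 = 3.624.

3.62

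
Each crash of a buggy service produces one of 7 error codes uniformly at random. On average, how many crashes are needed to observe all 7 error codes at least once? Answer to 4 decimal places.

The wait to go from k to k+1 distinct error codes is geometric with mean 7/(7-k).
E[T] = 7/7 + 7/6 + 7/5 + ... + 7/2 + 7/1 = 7·H_{7}.
H_{7} = 2.59286, so E[T] = 18.15000.

18.1500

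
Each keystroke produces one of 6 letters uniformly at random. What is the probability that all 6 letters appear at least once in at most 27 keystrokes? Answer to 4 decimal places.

Let A_i be the event that letter i is missing after 27 keystrokes. By inclusion–exclusion on the A_i,
P(all seen) = Σ_{j=0}^{6} (-1)^j C(6,j)((6-j)/6)^27
= 1.00000 - 0.04368 + 0.00026 - 0.00000 + 0.00000 - 0.00000 + 0.00000
= 0.95659.

0.9566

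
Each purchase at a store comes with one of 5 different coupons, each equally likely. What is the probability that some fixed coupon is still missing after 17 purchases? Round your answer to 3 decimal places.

0.023

On each purchase the fixed coupon fails to appear with probability 4/5.
P(still missing after 17) = (4/5)^17 = 0.0225.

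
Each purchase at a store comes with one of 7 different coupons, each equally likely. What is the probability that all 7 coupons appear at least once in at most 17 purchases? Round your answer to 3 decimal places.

Let A_i be the event that coupon i is missing after 17 purchases. By inclusion–exclusion on the A_i,
P(all seen) = Σ_{j=0}^{7} (-1)^j C(7,j)((7-j)/7)^17
= 1.0000 - 0.5093 + 0.0689 - 0.0026 + 0.0000 - 0.0000 + 0.0000 - 0.0000
= 0.5570.

0.557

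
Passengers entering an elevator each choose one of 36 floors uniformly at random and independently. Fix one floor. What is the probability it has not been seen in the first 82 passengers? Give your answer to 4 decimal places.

0.0993

Each passenger misses the fixed floor with probability (36-1)/36 = 35/36, independently.
P(still missing after 82) = (35/36)^82 = 0.09926.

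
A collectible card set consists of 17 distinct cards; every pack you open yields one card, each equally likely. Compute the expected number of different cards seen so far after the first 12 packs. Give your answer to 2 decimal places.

8.79

For each card, P(seen in 12 packs) = 1 - (16/17)^12 = 0.517.
By linearity of expectation, E[distinct seen] = 17·(1 - (16/17)^12) = 8.787.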